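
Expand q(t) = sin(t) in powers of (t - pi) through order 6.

-(t - pi)^5/120 + (t - pi)^3/6 - (t - pi)

Use the known series and substitute for the argument.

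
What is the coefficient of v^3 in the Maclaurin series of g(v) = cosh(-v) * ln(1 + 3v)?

Multiply the two series term by term and collect like powers.
[v^0] = 0;  [v^1] = 3;  [v^2] = -9/2;  [v^3] = 21/2.
So c_3 = g′′′(0)/3! = 21/2.

21/2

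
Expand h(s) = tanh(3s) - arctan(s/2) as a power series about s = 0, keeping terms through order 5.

Expand each term separately and add.
h(0) = 0
h′(0) = 5/2
h′′(0) = 0
h′′′(0) = -215/4
h^(4)(0) = 0
h^(5)(0) = 15549/4

5183*s^5/160 - 215*s^3/24 + 5*s/2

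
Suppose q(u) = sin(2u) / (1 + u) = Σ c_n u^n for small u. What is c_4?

-2/3

Take the Cauchy product of the two expansions.
[u^0] = 0;  [u^1] = 2;  [u^2] = -2;  [u^3] = 2/3;  [u^4] = -2/3.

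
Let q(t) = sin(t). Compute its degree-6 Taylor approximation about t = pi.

-(t - pi)^5/120 + (t - pi)^3/6 - (t - pi)

Apply the Taylor formula c_k = f^(k)(a)/k!.
q(pi) = 0
q′(pi) = -1
q′′(pi) = 0
q′′′(pi) = 1
q^(4)(pi) = 0
q^(5)(pi) = -1
q^(6)(pi) = 0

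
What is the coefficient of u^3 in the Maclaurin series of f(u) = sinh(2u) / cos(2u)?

Write the quotient as an unknown series and match coefficients against numerator = denominator · series.

16/3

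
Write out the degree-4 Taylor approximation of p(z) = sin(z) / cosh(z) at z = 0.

-2*z^3/3 + z

Write the quotient as an unknown series and match coefficients against numerator = denominator · series.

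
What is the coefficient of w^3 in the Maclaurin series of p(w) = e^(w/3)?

[w^0] = 1;  [w^1] = 1/3;  [w^2] = 1/18;  [w^3] = 1/162.

1/162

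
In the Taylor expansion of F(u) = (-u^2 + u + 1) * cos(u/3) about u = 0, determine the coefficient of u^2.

-19/18

Shift and add copies of the series according to the polynomial's terms.
F(0) = 1
F′(0) = 1
F′′(0) = -19/9
Dividing each by k! gives the coefficients c_0, ..., c_2.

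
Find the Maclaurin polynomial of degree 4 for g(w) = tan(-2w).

[w^0] = 0;  [w^1] = -2;  [w^2] = 0;  [w^3] = -8/3;  [w^4] = 0.

-8*w^3/3 - 2*w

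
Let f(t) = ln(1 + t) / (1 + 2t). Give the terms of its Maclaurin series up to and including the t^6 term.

Take the Cauchy product of the two expansions.

-1327*t^6/30 + 661*t^5/30 - 131*t^4/12 + 16*t^3/3 - 5*t^2/2 + t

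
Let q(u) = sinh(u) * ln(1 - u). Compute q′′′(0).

-3

Take the Cauchy product of the two expansions.
From the series, [u^3] q = -1/2; multiply by 3! = 6 to get -3.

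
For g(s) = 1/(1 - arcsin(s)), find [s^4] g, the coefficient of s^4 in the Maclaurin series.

Substitute the inner expansion into the outer series and collect powers.
g(0) = 1
g′(0) = 1
g′′(0) = 2
g′′′(0) = 7
g^(4)(0) = 32

4/3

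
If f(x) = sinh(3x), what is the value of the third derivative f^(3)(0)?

Compute the successive derivatives at the expansion point and divide by k!.
The coefficient of x^3 in the expansion is 9/2, so f′′′(0) = 3! * (9/2) = 27.

27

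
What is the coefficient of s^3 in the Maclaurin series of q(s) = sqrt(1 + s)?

1/16

Compute the successive derivatives at the expansion point and divide by k!.
So c_3 = q′′′(0)/3! = 1/16.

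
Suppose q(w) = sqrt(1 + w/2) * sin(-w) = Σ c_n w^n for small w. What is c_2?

Expand each factor separately, then convolve coefficients.
q(0) = 0
q′(0) = -1
q′′(0) = -1/2
The Taylor polynomial is Σ q^(k)(0)/k! · w^k.

-1/4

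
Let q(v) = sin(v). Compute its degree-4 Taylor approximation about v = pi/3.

sqrt(3)*(v - pi/3)^4/48 - (v - pi/3)^3/12 - sqrt(3)*(v - pi/3)^2/4 + (v - pi/3)/2 + sqrt(3)/2

Compute the successive derivatives at the expansion point and divide by k!.
q(pi/3) = sqrt(3)/2
q′(pi/3) = 1/2
q′′(pi/3) = -sqrt(3)/2
q′′′(pi/3) = -1/2
q^(4)(pi/3) = sqrt(3)/2
The Taylor polynomial is Σ q^(k)(pi/3)/k! · (v - pi/3)^k.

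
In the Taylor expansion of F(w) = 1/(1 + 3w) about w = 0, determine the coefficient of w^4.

81

[w^0] = 1;  [w^1] = -3;  [w^2] = 9;  [w^3] = -27;  [w^4] = 81.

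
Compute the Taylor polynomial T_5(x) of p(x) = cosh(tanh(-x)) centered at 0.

Plug the Maclaurin series of the inner function into that of the outer and collect terms.
[x^0] = 1;  [x^1] = 0;  [x^2] = 1/2;  [x^3] = 0;  [x^4] = -7/24;  [x^5] = 0.

-7*x^4/24 + x^2/2 + 1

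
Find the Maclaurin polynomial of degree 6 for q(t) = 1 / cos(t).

61*t^6/720 + 5*t^4/24 + t^2/2 + 1

Divide the numerator series by the denominator series (power-series long division).
q(0) = 1
q′(0) = 0
q′′(0) = 1
q′′′(0) = 0
q^(4)(0) = 5
q^(5)(0) = 0
q^(6)(0) = 61
Dividing each by k! gives the coefficients c_0, ..., c_6.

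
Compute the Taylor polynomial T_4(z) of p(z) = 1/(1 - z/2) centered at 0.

z^4/16 + z^3/8 + z^2/4 + z/2 + 1

p(0) = 1
p′(0) = 1/2
p′′(0) = 1/2
p′′′(0) = 3/4
p^(4)(0) = 3/2
Dividing each by k! gives the coefficients c_0, ..., c_4.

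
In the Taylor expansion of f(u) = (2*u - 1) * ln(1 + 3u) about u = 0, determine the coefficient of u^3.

Distribute the polynomial across the series and collect like powers.

-18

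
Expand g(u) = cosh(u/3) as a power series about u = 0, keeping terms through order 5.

[u^0] = 1;  [u^1] = 0;  [u^2] = 1/18;  [u^3] = 0;  [u^4] = 1/1944;  [u^5] = 0.

u^4/1944 + u^2/18 + 1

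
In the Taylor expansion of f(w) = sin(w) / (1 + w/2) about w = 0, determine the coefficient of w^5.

7/240

Take the Cauchy product of the two expansions.
f(0) = 0
f′(0) = 1
f′′(0) = -1
f′′′(0) = 1/2
f^(4)(0) = -1
f^(5)(0) = 7/2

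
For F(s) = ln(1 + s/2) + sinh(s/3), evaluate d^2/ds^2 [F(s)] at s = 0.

Combine the two series term by term.
From the series, [s^2] F = -1/8; multiply by 2! = 2 to get -1/4.

-1/4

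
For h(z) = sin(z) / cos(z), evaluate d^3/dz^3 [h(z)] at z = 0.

2

Invert the denominator's series and multiply.
From the series, [z^3] h = 1/3; multiply by 3! = 6 to get 2.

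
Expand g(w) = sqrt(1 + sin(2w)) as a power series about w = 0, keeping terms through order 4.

w^4/24 - w^3/6 - w^2/2 + w + 1

Substitute the inner expansion into the outer series and collect powers.
g(0) = 1
g′(0) = 1
g′′(0) = -1
g′′′(0) = -1
g^(4)(0) = 1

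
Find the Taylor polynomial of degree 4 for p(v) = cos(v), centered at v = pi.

-(v - pi)^4/24 + (v - pi)^2/2 - 1

Apply the Taylor formula c_k = f^(k)(a)/k!.
[(v - pi)^0] = -1;  [(v - pi)^1] = 0;  [(v - pi)^2] = 1/2;  [(v - pi)^3] = 0;  [(v - pi)^4] = -1/24.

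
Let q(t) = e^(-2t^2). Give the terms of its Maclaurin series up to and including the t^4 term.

Differentiate repeatedly and evaluate at the center.

2*t^4 - 2*t^2 + 1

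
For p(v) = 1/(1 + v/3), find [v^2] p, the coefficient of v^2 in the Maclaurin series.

1/9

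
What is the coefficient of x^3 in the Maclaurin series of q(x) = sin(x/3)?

-1/162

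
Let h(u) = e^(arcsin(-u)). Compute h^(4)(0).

5

Compose series: expand the inner function first, then feed it into the outer expansion.
From the series, [u^4] h = 5/24; multiply by 4! = 24 to get 5.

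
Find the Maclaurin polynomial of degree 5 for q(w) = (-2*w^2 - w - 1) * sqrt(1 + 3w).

-1755*w^5/256 + 477*w^4/128 - 57*w^3/16 - 19*w^2/8 - 5*w/2 - 1

Distribute the polynomial across the series and collect like powers.
q(0) = -1
q′(0) = -5/2
q′′(0) = -19/4
q′′′(0) = -171/8
q^(4)(0) = 1431/16
q^(5)(0) = -26325/32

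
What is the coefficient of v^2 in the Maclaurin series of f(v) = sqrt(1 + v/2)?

f(0) = 1
f′(0) = 1/4
f′′(0) = -1/16
The Taylor polynomial is Σ f^(k)(0)/k! · v^k.

-1/32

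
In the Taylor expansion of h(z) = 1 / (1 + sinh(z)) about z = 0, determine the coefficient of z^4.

Write 1/(1+u) = 1 - u + u^2 - u^3 + ... and substitute the series for u.
h(0) = 1
h′(0) = -1
h′′(0) = 2
h′′′(0) = -7
h^(4)(0) = 32

4/3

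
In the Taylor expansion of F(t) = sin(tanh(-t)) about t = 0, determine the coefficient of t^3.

Substitute the inner expansion into the outer series and collect powers.
F(0) = 0
F′(0) = -1
F′′(0) = 0
F′′′(0) = 3

1/2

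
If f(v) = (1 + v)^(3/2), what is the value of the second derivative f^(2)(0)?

3/4

The coefficient of v^2 in the expansion is 3/8, so f′′(0) = 2! * (3/8) = 3/4.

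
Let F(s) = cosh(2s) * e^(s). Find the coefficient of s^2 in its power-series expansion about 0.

Multiply the two series term by term and collect like powers.
So c_2 = F′′(0)/2! = 5/2.

5/2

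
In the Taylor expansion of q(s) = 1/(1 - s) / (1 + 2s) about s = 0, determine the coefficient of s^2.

Write out both Maclaurin series and multiply, keeping only the needed powers.
q(0) = 1
q′(0) = -1
q′′(0) = 6
Then c_k = q^(k)(0)/k! gives each Taylor coefficient.

3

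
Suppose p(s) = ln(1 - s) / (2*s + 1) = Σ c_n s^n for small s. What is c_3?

-10/3

Expand 1/(denominator) as a geometric series and multiply by the numerator's series.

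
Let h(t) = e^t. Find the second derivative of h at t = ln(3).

3

Use the known series and substitute for the argument.
The coefficient of (t - ln(3))^2 in the expansion is 3/2, so h′′(ln(3)) = 2! * (3/2) = 3.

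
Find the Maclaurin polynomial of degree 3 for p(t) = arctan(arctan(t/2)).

-t^3/12 + t/2

Plug the Maclaurin series of the inner function into that of the outer and collect terms.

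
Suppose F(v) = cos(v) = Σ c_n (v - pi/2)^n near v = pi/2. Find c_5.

-1/120

[(v - pi/2)^0] = 0;  [(v - pi/2)^1] = -1;  [(v - pi/2)^2] = 0;  [(v - pi/2)^3] = 1/6;  [(v - pi/2)^4] = 0;  [(v - pi/2)^5] = -1/120.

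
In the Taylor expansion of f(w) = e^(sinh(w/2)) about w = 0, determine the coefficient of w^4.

5/384

Plug the Maclaurin series of the inner function into that of the outer and collect terms.
f(0) = 1
f′(0) = 1/2
f′′(0) = 1/4
f′′′(0) = 1/4
f^(4)(0) = 5/16
Then c_k = f^(k)(0)/k! gives each Taylor coefficient.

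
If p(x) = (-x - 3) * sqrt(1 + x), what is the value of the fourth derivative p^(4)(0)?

21/16

Multiply each power in the prefactor through the base expansion.
From the series, [x^4] p = 7/128; multiply by 4! = 24 to get 21/16.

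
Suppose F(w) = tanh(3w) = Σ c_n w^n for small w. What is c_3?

-9

F(0) = 0
F′(0) = 3
F′′(0) = 0
F′′′(0) = -54
So c_3 = F′′′(0)/3! = -9.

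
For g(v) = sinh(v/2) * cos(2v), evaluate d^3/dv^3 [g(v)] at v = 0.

-47/8

Multiply the two series term by term and collect like powers.
From the series, [v^3] g = -47/48; multiply by 3! = 6 to get -47/8.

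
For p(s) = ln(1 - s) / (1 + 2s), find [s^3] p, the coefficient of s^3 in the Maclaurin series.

-10/3

Expand each factor separately, then convolve coefficients.
p(0) = 0
p′(0) = -1
p′′(0) = 3
p′′′(0) = -20
So c_3 = p′′′(0)/3! = -10/3.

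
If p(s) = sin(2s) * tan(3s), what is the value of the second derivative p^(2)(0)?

12

Multiply the two series term by term and collect like powers.
The coefficient of s^2 in the expansion is 6, so p′′(0) = 2! * (6) = 12.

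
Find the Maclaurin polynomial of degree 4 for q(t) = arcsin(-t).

-t^3/6 - t

q(0) = 0
q′(0) = -1
q′′(0) = 0
q′′′(0) = -1
q^(4)(0) = 0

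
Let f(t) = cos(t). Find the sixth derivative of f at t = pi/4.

-sqrt(2)/2

Apply the Taylor formula c_k = f^(k)(a)/k!.
The coefficient of (t - pi/4)^6 in the expansion is -sqrt(2)/1440, so f^(6)(pi/4) = 6! * (-sqrt(2)/1440) = -sqrt(2)/2.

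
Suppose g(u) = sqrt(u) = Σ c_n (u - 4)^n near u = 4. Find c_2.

Apply the Taylor formula c_k = f^(k)(a)/k!.
[(u - 4)^0] = 2;  [(u - 4)^1] = 1/4;  [(u - 4)^2] = -1/64.
So c_2 = g′′(4)/2! = -1/64.

-1/64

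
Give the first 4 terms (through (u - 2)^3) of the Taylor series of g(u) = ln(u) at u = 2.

(u - 2)^3/24 - (u - 2)^2/8 + (u - 2)/2 + ln(2)

Apply the Taylor formula c_k = f^(k)(a)/k!.
[(u - 2)^0] = ln(2);  [(u - 2)^1] = 1/2;  [(u - 2)^2] = -1/8;  [(u - 2)^3] = 1/24.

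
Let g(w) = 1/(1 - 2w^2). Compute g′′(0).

4

The coefficient of w^2 in the expansion is 2, so g′′(0) = 2! * (2) = 4.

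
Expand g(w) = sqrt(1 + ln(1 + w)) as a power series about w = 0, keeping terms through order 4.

-143*w^4/384 + 17*w^3/48 - 3*w^2/8 + w/2 + 1

Let u equal the inner series; expand the outer function in u and truncate.
[w^0] = 1;  [w^1] = 1/2;  [w^2] = -3/8;  [w^3] = 17/48;  [w^4] = -143/384.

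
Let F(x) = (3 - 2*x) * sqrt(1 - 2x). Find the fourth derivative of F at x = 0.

-21

Shift and add copies of the series according to the polynomial's terms.
The coefficient of x^4 in the expansion is -7/8, so F^(4)(0) = 4! * (-7/8) = -21.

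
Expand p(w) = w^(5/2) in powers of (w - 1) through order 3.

5*(w - 1)^3/16 + 15*(w - 1)^2/8 + 5*(w - 1)/2 + 1

p(1) = 1
p′(1) = 5/2
p′′(1) = 15/4
p′′′(1) = 15/8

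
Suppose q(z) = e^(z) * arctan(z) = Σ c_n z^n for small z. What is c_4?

Expand each factor separately, then convolve coefficients.
q(0) = 0
q′(0) = 1
q′′(0) = 2
q′′′(0) = 1
q^(4)(0) = -4

-1/6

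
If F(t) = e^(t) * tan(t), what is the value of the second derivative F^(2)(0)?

2

Take the Cauchy product of the two expansions.
From the series, [t^2] F = 1; multiply by 2! = 2 to get 2.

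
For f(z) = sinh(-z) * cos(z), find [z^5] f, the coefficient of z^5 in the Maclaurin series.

Multiply the two series term by term and collect like powers.
f(0) = 0
f′(0) = -1
f′′(0) = 0
f′′′(0) = 2
f^(4)(0) = 0
f^(5)(0) = 4

1/30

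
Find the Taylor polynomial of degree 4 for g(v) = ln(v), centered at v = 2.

g(2) = ln(2)
g′(2) = 1/2
g′′(2) = -1/4
g′′′(2) = 1/4
g^(4)(2) = -3/8

-(v - 2)^4/64 + (v - 2)^3/24 - (v - 2)^2/8 + (v - 2)/2 + ln(2)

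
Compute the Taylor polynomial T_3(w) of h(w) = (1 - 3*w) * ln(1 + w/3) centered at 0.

29*w^3/162 - 19*w^2/18 + w/3

Multiply each power in the prefactor through the base expansion.
[w^0] = 0;  [w^1] = 1/3;  [w^2] = -19/18;  [w^3] = 29/162.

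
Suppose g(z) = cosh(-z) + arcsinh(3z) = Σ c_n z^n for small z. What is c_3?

Combine the two series term by term.
g(0) = 1
g′(0) = 3
g′′(0) = 1
g′′′(0) = -27
The Taylor polynomial is Σ g^(k)(0)/k! · z^k.

-9/2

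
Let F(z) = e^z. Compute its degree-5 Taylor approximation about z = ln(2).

[(z - ln(2))^0] = 2;  [(z - ln(2))^1] = 2;  [(z - ln(2))^2] = 1;  [(z - ln(2))^3] = 1/3;  [(z - ln(2))^4] = 1/12;  [(z - ln(2))^5] = 1/60.

(z - ln(2))^5/60 + (z - ln(2))^4/12 + (z - ln(2))^3/3 + (z - ln(2))^2 + 2*(z - ln(2)) + 2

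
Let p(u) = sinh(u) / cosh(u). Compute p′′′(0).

Divide the numerator series by the denominator series (power-series long division).
The coefficient of u^3 in the expansion is -1/3, so p′′′(0) = 3! * (-1/3) = -2.

-2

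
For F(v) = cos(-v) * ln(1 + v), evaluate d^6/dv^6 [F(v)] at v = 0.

Write out both Maclaurin series and multiply, keeping only the needed powers.
From the series, [v^6] F = -1/16; multiply by 6! = 720 to get -45.

-45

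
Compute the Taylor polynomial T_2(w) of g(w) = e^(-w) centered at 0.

w^2/2 - w + 1

Compute the successive derivatives at the expansion point and divide by k!.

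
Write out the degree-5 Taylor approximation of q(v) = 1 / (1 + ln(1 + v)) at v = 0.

-347*v^5/60 + 11*v^4/3 - 7*v^3/3 + 3*v^2/2 - v + 1

Use the geometric series for the reciprocal, then substitute.
q(0) = 1
q′(0) = -1
q′′(0) = 3
q′′′(0) = -14
q^(4)(0) = 88
q^(5)(0) = -694
The Taylor polynomial is Σ q^(k)(0)/k! · v^k.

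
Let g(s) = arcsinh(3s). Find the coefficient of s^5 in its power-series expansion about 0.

[s^0] = 0;  [s^1] = 3;  [s^2] = 0;  [s^3] = -9/2;  [s^4] = 0;  [s^5] = 729/40.

729/40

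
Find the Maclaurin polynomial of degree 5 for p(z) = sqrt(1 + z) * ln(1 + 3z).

Multiply the two series term by term and collect like powers.
p(0) = 0
p′(0) = 3
p′′(0) = -6
p′′′(0) = 153/4
p^(4)(0) = -360
p^(5)(0) = 10000000*2^(55/62)*3^(13/62)*5^(11/62)*7^(33/62)/19683

23649*z^5/640 - 15*z^4 + 51*z^3/8 - 3*z^2 + 3*z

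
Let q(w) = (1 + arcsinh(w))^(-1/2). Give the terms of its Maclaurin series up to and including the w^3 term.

Substitute the inner expansion into the outer series and collect powers.
[w^0] = 1;  [w^1] = -1/2;  [w^2] = 3/8;  [w^3] = -11/48.

-11*w^3/48 + 3*w^2/8 - w/2 + 1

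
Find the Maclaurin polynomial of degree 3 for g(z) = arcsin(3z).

9*z^3/2 + 3*z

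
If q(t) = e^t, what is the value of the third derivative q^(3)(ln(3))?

3

The coefficient of (t - ln(3))^3 in the expansion is 1/2, so q′′′(ln(3)) = 3! * (1/2) = 3.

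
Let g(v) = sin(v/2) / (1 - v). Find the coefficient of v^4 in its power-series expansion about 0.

23/48

Expand each factor separately, then convolve coefficients.
So c_4 = g^(4)(0)/4! = 23/48.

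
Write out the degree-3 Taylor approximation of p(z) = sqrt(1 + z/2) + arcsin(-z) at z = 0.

-61*z^3/384 - z^2/32 - 3*z/4 + 1

Expand each term separately and add.
p(0) = 1
p′(0) = -3/4
p′′(0) = -1/16
p′′′(0) = -61/64
Dividing each by k! gives the coefficients c_0, ..., c_3.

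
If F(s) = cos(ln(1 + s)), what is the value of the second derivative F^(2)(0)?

Plug the Maclaurin series of the inner function into that of the outer and collect terms.
The coefficient of s^2 in the expansion is -1/2, so F′′(0) = 2! * (-1/2) = -1.

-1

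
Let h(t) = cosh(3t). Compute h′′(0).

Compute the successive derivatives at the expansion point and divide by k!.
The coefficient of t^2 in the expansion is 9/2, so h′′(0) = 2! * (9/2) = 9.

9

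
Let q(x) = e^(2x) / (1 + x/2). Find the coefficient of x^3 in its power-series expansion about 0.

Take the Cauchy product of the two expansions.
[x^0] = 1;  [x^1] = 3/2;  [x^2] = 5/4;  [x^3] = 17/24.

17/24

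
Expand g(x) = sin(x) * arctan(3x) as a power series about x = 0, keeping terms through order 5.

-19*x^4/2 + 3*x^2

Multiply the two series term by term and collect like powers.
g(0) = 0
g′(0) = 0
g′′(0) = 6
g′′′(0) = 0
g^(4)(0) = -228
g^(5)(0) = 0
Then c_k = g^(k)(0)/k! gives each Taylor coefficient.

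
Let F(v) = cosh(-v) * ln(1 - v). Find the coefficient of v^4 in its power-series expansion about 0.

Expand each factor separately, then convolve coefficients.

-1/2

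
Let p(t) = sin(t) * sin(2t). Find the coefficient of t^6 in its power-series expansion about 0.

Multiply the two series term by term and collect like powers.
[t^0] = 0;  [t^1] = 0;  [t^2] = 2;  [t^3] = 0;  [t^4] = -5/3;  [t^5] = 0;  [t^6] = 91/180.

91/180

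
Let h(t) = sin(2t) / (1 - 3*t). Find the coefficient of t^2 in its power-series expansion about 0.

6

Multiply the numerator's expansion by the denominator's geometric series.
[t^0] = 0;  [t^1] = 2;  [t^2] = 6.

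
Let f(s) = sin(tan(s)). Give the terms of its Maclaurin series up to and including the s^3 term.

Let u equal the inner series; expand the outer function in u and truncate.
[s^0] = 0;  [s^1] = 1;  [s^2] = 0;  [s^3] = 1/6.

s^3/6 + s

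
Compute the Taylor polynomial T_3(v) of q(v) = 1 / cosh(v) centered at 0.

Write the quotient as an unknown series and match coefficients against numerator = denominator · series.
q(0) = 1
q′(0) = 0
q′′(0) = -1
q′′′(0) = 0

1 - v^2/2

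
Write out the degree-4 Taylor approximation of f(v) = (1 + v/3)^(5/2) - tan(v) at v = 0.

-5*v^4/10368 - 139*v^3/432 + 5*v^2/24 - v/6 + 1

Expand each term separately and add.
f(0) = 1
f′(0) = -1/6
f′′(0) = 5/12
f′′′(0) = -139/72
f^(4)(0) = -5/432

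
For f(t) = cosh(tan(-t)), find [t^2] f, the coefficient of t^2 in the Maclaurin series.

Compose series: expand the inner function first, then feed it into the outer expansion.
f(0) = 1
f′(0) = 0
f′′(0) = 1
So c_2 = f′′(0)/2! = 1/2.

1/2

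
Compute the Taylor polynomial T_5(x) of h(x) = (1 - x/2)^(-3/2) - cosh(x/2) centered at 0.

693*x^5/8192 + 929*x^4/6144 + 35*x^3/128 + 11*x^2/32 + 3*x/4

Add the two expansions coefficient-wise.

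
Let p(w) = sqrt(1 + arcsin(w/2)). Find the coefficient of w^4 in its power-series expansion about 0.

Let u equal the inner series; expand the outer function in u and truncate.
p(0) = 1
p′(0) = 1/4
p′′(0) = -1/16
p′′′(0) = 7/64
p^(4)(0) = -31/256

-31/6144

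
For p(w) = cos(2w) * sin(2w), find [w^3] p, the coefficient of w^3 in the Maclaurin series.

Expand each factor separately, then convolve coefficients.
[w^0] = 0;  [w^1] = 2;  [w^2] = 0;  [w^3] = -16/3.
So c_3 = p′′′(0)/3! = -16/3.

-16/3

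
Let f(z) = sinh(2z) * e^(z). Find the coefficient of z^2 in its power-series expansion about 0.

Expand each factor separately, then convolve coefficients.
f(0) = 0
f′(0) = 2
f′′(0) = 4
The Taylor polynomial is Σ f^(k)(0)/k! · z^k.

2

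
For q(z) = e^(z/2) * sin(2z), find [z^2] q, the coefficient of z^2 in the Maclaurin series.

Take the Cauchy product of the two expansions.
[z^0] = 0;  [z^1] = 2;  [z^2] = 1.

1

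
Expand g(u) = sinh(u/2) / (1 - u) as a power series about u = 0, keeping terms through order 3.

Multiply the two series term by term and collect like powers.
[u^0] = 0;  [u^1] = 1/2;  [u^2] = 1/2;  [u^3] = 25/48.

25*u^3/48 + u^2/2 + u/2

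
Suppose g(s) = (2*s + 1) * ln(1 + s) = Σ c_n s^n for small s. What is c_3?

-2/3

Distribute the polynomial across the series and collect like powers.
g(0) = 0
g′(0) = 1
g′′(0) = 3
g′′′(0) = -4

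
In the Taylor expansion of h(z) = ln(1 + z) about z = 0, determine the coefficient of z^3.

1/3

Compute the successive derivatives at the expansion point and divide by k!.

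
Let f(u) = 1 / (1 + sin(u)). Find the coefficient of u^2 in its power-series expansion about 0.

Write 1/(1+u) = 1 - u + u^2 - u^3 + ... and substitute the series for u.
[u^0] = 1;  [u^1] = -1;  [u^2] = 1.

1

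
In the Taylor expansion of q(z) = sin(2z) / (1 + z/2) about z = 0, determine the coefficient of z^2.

-1

Multiply the two series term by term and collect like powers.
[z^0] = 0;  [z^1] = 2;  [z^2] = -1.
So c_2 = q′′(0)/2! = -1.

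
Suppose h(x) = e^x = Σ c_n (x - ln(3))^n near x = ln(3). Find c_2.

3/2

Differentiate repeatedly and evaluate at the center.
[(x - ln(3))^0] = 3;  [(x - ln(3))^1] = 3;  [(x - ln(3))^2] = 3/2.
So c_2 = h′′(ln(3))/2! = 3/2.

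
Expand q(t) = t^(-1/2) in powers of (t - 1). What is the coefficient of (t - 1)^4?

[(t - 1)^0] = 1;  [(t - 1)^1] = -1/2;  [(t - 1)^2] = 3/8;  [(t - 1)^3] = -5/16;  [(t - 1)^4] = 35/128.
So c_4 = q^(4)(1)/4! = 35/128.

35/128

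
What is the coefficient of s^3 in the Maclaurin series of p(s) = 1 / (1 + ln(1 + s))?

-7/3

Write 1/(1+u) = 1 - u + u^2 - u^3 + ... and substitute the series for u.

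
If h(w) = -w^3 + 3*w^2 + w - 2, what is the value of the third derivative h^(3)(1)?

The coefficient of (w - 1)^3 in the expansion is -1, so h′′′(1) = 3! * (-1) = -6.

-6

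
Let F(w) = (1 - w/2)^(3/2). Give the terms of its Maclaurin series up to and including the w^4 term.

3*w^4/2048 + w^3/128 + 3*w^2/32 - 3*w/4 + 1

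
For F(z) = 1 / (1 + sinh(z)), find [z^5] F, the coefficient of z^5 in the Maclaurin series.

Write 1/(1+u) = 1 - u + u^2 - u^3 + ... and substitute the series for u.
So c_5 = F^(5)(0)/5! = -181/120.

-181/120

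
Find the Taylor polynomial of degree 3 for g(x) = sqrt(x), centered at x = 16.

(x - 16)^3/16384 - (x - 16)^2/512 + (x - 16)/8 + 4

Compute the successive derivatives at the expansion point and divide by k!.
[(x - 16)^0] = 4;  [(x - 16)^1] = 1/8;  [(x - 16)^2] = -1/512;  [(x - 16)^3] = 1/16384.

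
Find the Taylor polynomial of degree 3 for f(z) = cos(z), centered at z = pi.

f(pi) = -1
f′(pi) = 0
f′′(pi) = 1
f′′′(pi) = 0

(z - pi)^2/2 - 1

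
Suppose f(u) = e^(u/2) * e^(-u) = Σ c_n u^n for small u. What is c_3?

-1/48

Write out both Maclaurin series and multiply, keeping only the needed powers.
[u^0] = 1;  [u^1] = -1/2;  [u^2] = 1/8;  [u^3] = -1/48.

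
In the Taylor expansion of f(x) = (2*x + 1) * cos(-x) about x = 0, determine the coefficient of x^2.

-1/2

Distribute the polynomial across the series and collect like powers.
So c_2 = f′′(0)/2! = -1/2.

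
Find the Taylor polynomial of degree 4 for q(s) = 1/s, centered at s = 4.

[(s - 4)^0] = 1/4;  [(s - 4)^1] = -1/16;  [(s - 4)^2] = 1/64;  [(s - 4)^3] = -1/256;  [(s - 4)^4] = 1/1024.

(s - 4)^4/1024 - (s - 4)^3/256 + (s - 4)^2/64 - (s - 4)/16 + 1/4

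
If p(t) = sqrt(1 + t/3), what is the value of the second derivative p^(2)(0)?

-1/36

The coefficient of t^2 in the expansion is -1/72, so p′′(0) = 2! * (-1/72) = -1/36.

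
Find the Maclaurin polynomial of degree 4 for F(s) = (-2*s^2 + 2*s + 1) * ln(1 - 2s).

Multiply each power in the prefactor through the base expansion.
F(0) = 0
F′(0) = -2
F′′(0) = -12
F′′′(0) = -16
F^(4)(0) = -128
Then c_k = F^(k)(0)/k! gives each Taylor coefficient.

-16*s^4/3 - 8*s^3/3 - 6*s^2 - 2*s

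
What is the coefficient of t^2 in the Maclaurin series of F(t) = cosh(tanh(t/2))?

Compose series: expand the inner function first, then feed it into the outer expansion.
F(0) = 1
F′(0) = 0
F′′(0) = 1/4

1/8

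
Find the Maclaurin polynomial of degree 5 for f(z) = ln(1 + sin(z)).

Let u equal the inner series; expand the outer function in u and truncate.

z^5/24 - z^4/12 + z^3/6 - z^2/2 + z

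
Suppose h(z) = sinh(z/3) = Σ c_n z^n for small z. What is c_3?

1/162

[z^0] = 0;  [z^1] = 1/3;  [z^2] = 0;  [z^3] = 1/162.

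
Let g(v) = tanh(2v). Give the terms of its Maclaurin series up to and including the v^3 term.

g(0) = 0
g′(0) = 2
g′′(0) = 0
g′′′(0) = -16
The Taylor polynomial is Σ g^(k)(0)/k! · v^k.

-8*v^3/3 + 2*v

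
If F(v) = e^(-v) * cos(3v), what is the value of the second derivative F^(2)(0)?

Multiply the two series term by term and collect like powers.
From the series, [v^2] F = -4; multiply by 2! = 2 to get -8.

-8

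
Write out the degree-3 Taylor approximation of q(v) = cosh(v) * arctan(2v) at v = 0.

Expand each factor separately, then convolve coefficients.

-5*v^3/3 + 2*v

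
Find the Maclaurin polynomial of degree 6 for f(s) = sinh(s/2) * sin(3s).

10*2^(116/459)*3^(113/459)*5^(2/153)*7^(245/459)*s^6/49 - 35*s^4/16 + 3*s^2/2

Take the Cauchy product of the two expansions.
f(0) = 0
f′(0) = 0
f′′(0) = 3
f′′′(0) = 0
f^(4)(0) = -105/2
f^(5)(0) = 0
f^(6)(0) = 7200*2^(116/459)*3^(113/459)*5^(2/153)*7^(245/459)/49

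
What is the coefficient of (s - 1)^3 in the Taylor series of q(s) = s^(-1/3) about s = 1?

-14/81

q(1) = 1
q′(1) = -1/3
q′′(1) = 4/9
q′′′(1) = -28/27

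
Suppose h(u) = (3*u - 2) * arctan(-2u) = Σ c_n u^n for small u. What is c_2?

-6

Distribute the polynomial across the series and collect like powers.
[u^0] = 0;  [u^1] = 4;  [u^2] = -6.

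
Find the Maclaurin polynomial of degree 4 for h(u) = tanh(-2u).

8*u^3/3 - 2*u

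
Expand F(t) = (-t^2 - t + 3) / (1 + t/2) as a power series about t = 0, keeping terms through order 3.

-t^3/8 + t^2/4 - 5*t/2 + 3

Shift and add copies of the series according to the polynomial's terms.
[t^0] = 3;  [t^1] = -5/2;  [t^2] = 1/4;  [t^3] = -1/8.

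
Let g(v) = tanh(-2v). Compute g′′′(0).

16

The coefficient of v^3 in the expansion is 8/3, so g′′′(0) = 3! * (8/3) = 16.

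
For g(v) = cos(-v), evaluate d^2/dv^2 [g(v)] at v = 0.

-1

The coefficient of v^2 in the expansion is -1/2, so g′′(0) = 2! * (-1/2) = -1.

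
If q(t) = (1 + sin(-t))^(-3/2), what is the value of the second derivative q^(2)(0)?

15/4

Let u equal the inner series; expand the outer function in u and truncate.
From the series, [t^2] q = 15/8; multiply by 2! = 2 to get 15/4.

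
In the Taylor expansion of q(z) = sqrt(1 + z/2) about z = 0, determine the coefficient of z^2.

-1/32

c_2 = q′′(0)/2! = -1/32.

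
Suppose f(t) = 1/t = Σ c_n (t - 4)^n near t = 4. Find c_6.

Apply the Taylor formula c_k = f^(k)(a)/k!.
f(4) = 1/4
f′(4) = -1/16
f′′(4) = 1/32
f′′′(4) = -3/128
f^(4)(4) = 3/128
f^(5)(4) = -15/512
f^(6)(4) = 45/1024

1/16384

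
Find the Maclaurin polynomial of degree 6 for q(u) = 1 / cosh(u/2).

Write the quotient as an unknown series and match coefficients against numerator = denominator · series.
q(0) = 1
q′(0) = 0
q′′(0) = -1/4
q′′′(0) = 0
q^(4)(0) = 5/16
q^(5)(0) = 0
q^(6)(0) = -61/64

-61*u^6/46080 + 5*u^4/384 - u^2/8 + 1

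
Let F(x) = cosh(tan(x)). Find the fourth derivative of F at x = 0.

Substitute the inner expansion into the outer series and collect powers.
The coefficient of x^4 in the expansion is 3/8, so F^(4)(0) = 4! * (3/8) = 9.

9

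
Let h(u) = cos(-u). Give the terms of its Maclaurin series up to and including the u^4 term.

Use the known series and substitute for the argument.

u^4/24 - u^2/2 + 1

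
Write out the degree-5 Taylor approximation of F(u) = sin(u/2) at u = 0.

F(0) = 0
F′(0) = 1/2
F′′(0) = 0
F′′′(0) = -1/8
F^(4)(0) = 0
F^(5)(0) = 1/32

u^5/3840 - u^3/48 + u/2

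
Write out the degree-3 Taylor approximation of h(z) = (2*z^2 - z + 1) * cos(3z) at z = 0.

9*z^3/2 - 5*z^2/2 - z + 1

Distribute the polynomial across the series and collect like powers.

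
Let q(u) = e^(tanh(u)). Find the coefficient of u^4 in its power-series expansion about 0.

Substitute the inner expansion into the outer series and collect powers.
q(0) = 1
q′(0) = 1
q′′(0) = 1
q′′′(0) = -1
q^(4)(0) = -7

-7/24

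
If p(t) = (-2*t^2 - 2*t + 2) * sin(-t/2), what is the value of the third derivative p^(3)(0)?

Shift and add copies of the series according to the polynomial's terms.
The coefficient of t^3 in the expansion is 25/24, so p′′′(0) = 3! * (25/24) = 25/4.

25/4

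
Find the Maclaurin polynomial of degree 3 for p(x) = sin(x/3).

[x^0] = 0;  [x^1] = 1/3;  [x^2] = 0;  [x^3] = -1/162.

-x^3/162 + x/3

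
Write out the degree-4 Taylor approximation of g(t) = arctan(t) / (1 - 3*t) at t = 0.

Use 1/(1 - r) = Σ r^k on the denominator, then take the Cauchy product.
[t^0] = 0;  [t^1] = 1;  [t^2] = 3;  [t^3] = 26/3;  [t^4] = 26.

26*t^4 + 26*t^3/3 + 3*t^2 + t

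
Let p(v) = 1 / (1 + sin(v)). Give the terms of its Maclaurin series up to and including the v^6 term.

Write 1/(1+u) = 1 - u + u^2 - u^3 + ... and substitute the series for u.
p(0) = 1
p′(0) = -1
p′′(0) = 2
p′′′(0) = -5
p^(4)(0) = 16
p^(5)(0) = -61
p^(6)(0) = 272

17*v^6/45 - 61*v^5/120 + 2*v^4/3 - 5*v^3/6 + v^2 - v + 1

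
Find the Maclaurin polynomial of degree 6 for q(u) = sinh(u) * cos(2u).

Take the Cauchy product of the two expansions.
q(0) = 0
q′(0) = 1
q′′(0) = 0
q′′′(0) = -11
q^(4)(0) = 0
q^(5)(0) = 41
q^(6)(0) = 0

41*u^5/120 - 11*u^3/6 + u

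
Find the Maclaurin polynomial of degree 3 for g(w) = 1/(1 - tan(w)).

Substitute the inner expansion into the outer series and collect powers.
g(0) = 1
g′(0) = 1
g′′(0) = 2
g′′′(0) = 8

4*w^3/3 + w^2 + w + 1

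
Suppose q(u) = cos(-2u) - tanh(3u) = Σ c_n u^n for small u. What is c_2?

Combine the two series term by term.
q(0) = 1
q′(0) = -3
q′′(0) = -4

-2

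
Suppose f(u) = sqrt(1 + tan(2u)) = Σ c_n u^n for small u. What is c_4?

Plug the Maclaurin series of the inner function into that of the outer and collect terms.
f(0) = 1
f′(0) = 1
f′′(0) = -1
f′′′(0) = 11
f^(4)(0) = -47
So c_4 = f^(4)(0)/4! = -47/24.

-47/24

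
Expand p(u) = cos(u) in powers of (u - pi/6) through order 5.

p(pi/6) = sqrt(3)/2
p′(pi/6) = -1/2
p′′(pi/6) = -sqrt(3)/2
p′′′(pi/6) = 1/2
p^(4)(pi/6) = sqrt(3)/2
p^(5)(pi/6) = -1/2

-(u - pi/6)^5/240 + sqrt(3)*(u - pi/6)^4/48 + (u - pi/6)^3/12 - sqrt(3)*(u - pi/6)^2/4 - (u - pi/6)/2 + sqrt(3)/2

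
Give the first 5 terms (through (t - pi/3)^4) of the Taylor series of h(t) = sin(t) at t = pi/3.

sqrt(3)*(t - pi/3)^4/48 - (t - pi/3)^3/12 - sqrt(3)*(t - pi/3)^2/4 + (t - pi/3)/2 + sqrt(3)/2

Compute the successive derivatives at the expansion point and divide by k!.
h(pi/3) = sqrt(3)/2
h′(pi/3) = 1/2
h′′(pi/3) = -sqrt(3)/2
h′′′(pi/3) = -1/2
h^(4)(pi/3) = sqrt(3)/2
Then c_k = h^(k)(pi/3)/k! gives each Taylor coefficient.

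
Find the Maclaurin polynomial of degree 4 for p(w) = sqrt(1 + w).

-5*w^4/128 + w^3/16 - w^2/8 + w/2 + 1

Apply the Taylor formula c_k = f^(k)(a)/k!.
[w^0] = 1;  [w^1] = 1/2;  [w^2] = -1/8;  [w^3] = 1/16;  [w^4] = -5/128.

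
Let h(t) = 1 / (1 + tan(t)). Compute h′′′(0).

-8

Expand as Σ (-1)^k u^k with u equal to the inner function's series.
From the series, [t^3] h = -4/3; multiply by 3! = 6 to get -8.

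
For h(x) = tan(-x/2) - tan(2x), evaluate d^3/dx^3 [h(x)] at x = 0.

Combine the two series term by term.
The coefficient of x^3 in the expansion is -65/24, so h′′′(0) = 3! * (-65/24) = -65/4.

-65/4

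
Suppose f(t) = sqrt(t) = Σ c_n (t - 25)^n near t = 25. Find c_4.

f(25) = 5
f′(25) = 1/10
f′′(25) = -1/500
f′′′(25) = 3/25000
f^(4)(25) = -3/250000
Dividing each by k! gives the coefficients c_0, ..., c_4.

-1/2000000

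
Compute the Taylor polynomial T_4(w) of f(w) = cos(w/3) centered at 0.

[w^0] = 1;  [w^1] = 0;  [w^2] = -1/18;  [w^3] = 0;  [w^4] = 1/1944.

w^4/1944 - w^2/18 + 1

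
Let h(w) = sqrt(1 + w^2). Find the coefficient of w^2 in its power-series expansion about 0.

1/2

h(0) = 1
h′(0) = 0
h′′(0) = 1
So c_2 = h′′(0)/2! = 1/2.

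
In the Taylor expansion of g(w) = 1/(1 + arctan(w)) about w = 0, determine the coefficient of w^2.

1

Substitute the inner expansion into the outer series and collect powers.
g(0) = 1
g′(0) = -1
g′′(0) = 2
So c_2 = g′′(0)/2! = 1.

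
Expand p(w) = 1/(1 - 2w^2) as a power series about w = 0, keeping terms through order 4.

4*w^4 + 2*w^2 + 1

Use the known series and substitute for the argument.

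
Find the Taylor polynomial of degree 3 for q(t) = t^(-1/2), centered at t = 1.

-5*(t - 1)^3/16 + 3*(t - 1)^2/8 - (t - 1)/2 + 1

Apply the Taylor formula c_k = f^(k)(a)/k!.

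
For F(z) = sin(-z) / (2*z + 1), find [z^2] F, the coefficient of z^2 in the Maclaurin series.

Multiply the numerator's expansion by the denominator's geometric series.

2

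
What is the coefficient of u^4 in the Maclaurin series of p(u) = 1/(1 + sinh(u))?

4/3

Substitute the inner expansion into the outer series and collect powers.
p(0) = 1
p′(0) = -1
p′′(0) = 2
p′′′(0) = -7
p^(4)(0) = 32
So c_4 = p^(4)(0)/4! = 4/3.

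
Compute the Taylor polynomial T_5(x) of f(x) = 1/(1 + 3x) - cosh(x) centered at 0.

Combine the two series term by term.
f(0) = 0
f′(0) = -3
f′′(0) = 17
f′′′(0) = -162
f^(4)(0) = 1943
f^(5)(0) = -29160
The Taylor polynomial is Σ f^(k)(0)/k! · x^k.

-243*x^5 + 1943*x^4/24 - 27*x^3 + 17*x^2/2 - 3*x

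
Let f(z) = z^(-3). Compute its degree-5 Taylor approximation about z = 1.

f(1) = 1
f′(1) = -3
f′′(1) = 12
f′′′(1) = -60
f^(4)(1) = 360
f^(5)(1) = -2520
Dividing each by k! gives the coefficients c_0, ..., c_5.

-21*(z - 1)^5 + 15*(z - 1)^4 - 10*(z - 1)^3 + 6*(z - 1)^2 - 3*(z - 1) + 1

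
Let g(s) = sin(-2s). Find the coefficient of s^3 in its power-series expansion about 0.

[s^0] = 0;  [s^1] = -2;  [s^2] = 0;  [s^3] = 4/3.

4/3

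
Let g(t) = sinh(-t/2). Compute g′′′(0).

-1/8

From the series, [t^3] g = -1/48; multiply by 3! = 6 to get -1/8.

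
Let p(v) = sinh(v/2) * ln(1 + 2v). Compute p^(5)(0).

Write out both Maclaurin series and multiply, keeping only the needed powers.
From the series, [v^5] p = -49/24; multiply by 5! = 120 to get -245.

-245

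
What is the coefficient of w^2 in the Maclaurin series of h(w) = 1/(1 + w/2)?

1/4

[w^0] = 1;  [w^1] = -1/2;  [w^2] = 1/4.
So c_2 = h′′(0)/2! = 1/4.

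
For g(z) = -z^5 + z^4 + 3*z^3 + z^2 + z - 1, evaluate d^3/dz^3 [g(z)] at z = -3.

-594

From the series, [(z + 3)^3] g = -99; multiply by 3! = 6 to get -594.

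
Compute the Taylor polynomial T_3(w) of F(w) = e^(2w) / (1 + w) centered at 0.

Multiply the two series term by term and collect like powers.
F(0) = 1
F′(0) = 1
F′′(0) = 2
F′′′(0) = 2

w^3/3 + w^2 + w + 1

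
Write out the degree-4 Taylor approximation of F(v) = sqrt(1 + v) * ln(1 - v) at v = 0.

-5*v^4/12 - 11*v^3/24 - v^2 - v

Expand each factor separately, then convolve coefficients.
F(0) = 0
F′(0) = -1
F′′(0) = -2
F′′′(0) = -11/4
F^(4)(0) = -10
The Taylor polynomial is Σ F^(k)(0)/k! · v^k.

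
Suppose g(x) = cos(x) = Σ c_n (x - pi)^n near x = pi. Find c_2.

1/2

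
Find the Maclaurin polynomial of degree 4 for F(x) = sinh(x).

x^3/6 + x

F(0) = 0
F′(0) = 1
F′′(0) = 0
F′′′(0) = 1
F^(4)(0) = 0
Then c_k = F^(k)(0)/k! gives each Taylor coefficient.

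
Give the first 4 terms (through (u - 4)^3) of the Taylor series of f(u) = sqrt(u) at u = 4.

(u - 4)^3/512 - (u - 4)^2/64 + (u - 4)/4 + 2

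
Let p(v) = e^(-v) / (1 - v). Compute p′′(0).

Use 1/(1 - r) = Σ r^k on the denominator, then take the Cauchy product.
The coefficient of v^2 in the expansion is 1/2, so p′′(0) = 2! * (1/2) = 1.

1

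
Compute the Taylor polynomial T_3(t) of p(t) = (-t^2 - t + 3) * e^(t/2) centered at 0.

-9*t^3/16 - 9*t^2/8 + t/2 + 3

Shift and add copies of the series according to the polynomial's terms.
p(0) = 3
p′(0) = 1/2
p′′(0) = -9/4
p′′′(0) = -27/8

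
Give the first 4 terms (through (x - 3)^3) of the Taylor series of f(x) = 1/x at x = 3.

Apply the Taylor formula c_k = f^(k)(a)/k!.

-(x - 3)^3/81 + (x - 3)^2/27 - (x - 3)/9 + 1/3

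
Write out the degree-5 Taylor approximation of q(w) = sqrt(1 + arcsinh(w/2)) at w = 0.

Substitute the inner expansion into the outer series and collect powers.

43*w^5/40960 + w^4/6144 - w^3/384 - w^2/32 + w/4 + 1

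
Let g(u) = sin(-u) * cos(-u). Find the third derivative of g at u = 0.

Write out both Maclaurin series and multiply, keeping only the needed powers.
From the series, [u^3] g = 2/3; multiply by 3! = 6 to get 4.

4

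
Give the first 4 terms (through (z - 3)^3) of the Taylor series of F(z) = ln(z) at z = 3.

F(3) = ln(3)
F′(3) = 1/3
F′′(3) = -1/9
F′′′(3) = 2/27
The Taylor polynomial is Σ F^(k)(3)/k! · (z - 3)^k.

(z - 3)^3/81 - (z - 3)^2/18 + (z - 3)/3 + ln(3)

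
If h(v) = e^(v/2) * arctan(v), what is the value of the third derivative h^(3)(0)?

-5/4

Multiply the two series term by term and collect like powers.
From the series, [v^3] h = -5/24; multiply by 3! = 6 to get -5/4.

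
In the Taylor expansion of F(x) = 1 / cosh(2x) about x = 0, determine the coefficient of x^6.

Divide the numerator series by the denominator series (power-series long division).
F(0) = 1
F′(0) = 0
F′′(0) = -4
F′′′(0) = 0
F^(4)(0) = 80
F^(5)(0) = 0
F^(6)(0) = -3904
So c_6 = F^(6)(0)/6! = -244/45.

-244/45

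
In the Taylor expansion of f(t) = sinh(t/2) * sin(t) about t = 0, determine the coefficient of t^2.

Write out both Maclaurin series and multiply, keeping only the needed powers.
f(0) = 0
f′(0) = 0
f′′(0) = 1

1/2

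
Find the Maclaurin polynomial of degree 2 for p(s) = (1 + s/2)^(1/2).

p(0) = 1
p′(0) = 1/4
p′′(0) = -1/16

-s^2/32 + s/4 + 1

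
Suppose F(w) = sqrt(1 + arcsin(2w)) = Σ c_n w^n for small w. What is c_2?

Substitute the inner expansion into the outer series and collect powers.
F(0) = 1
F′(0) = 1
F′′(0) = -1
So c_2 = F′′(0)/2! = -1/2.

-1/2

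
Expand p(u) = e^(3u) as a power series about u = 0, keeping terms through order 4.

Apply the Taylor formula c_k = f^(k)(a)/k!.
p(0) = 1
p′(0) = 3
p′′(0) = 9
p′′′(0) = 27
p^(4)(0) = 81

27*u^4/8 + 9*u^3/2 + 9*u^2/2 + 3*u + 1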